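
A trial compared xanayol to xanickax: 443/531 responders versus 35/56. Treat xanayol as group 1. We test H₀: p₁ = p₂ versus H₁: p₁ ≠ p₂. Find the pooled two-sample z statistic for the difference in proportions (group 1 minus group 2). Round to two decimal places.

z = 3.83

p̂₁ = 443/531 ≈ 0.8343, p̂₂ = 35/56 ≈ 0.6250.
Pooled p̂ = (443+35)/(531+56) = 478/587 = 0.8143.
SE = √(0.151209 × 0.0197404) = 0.0546.
z = (0.8343 − 0.6250)/0.0546 = 0.2093/0.0546 = 3.83.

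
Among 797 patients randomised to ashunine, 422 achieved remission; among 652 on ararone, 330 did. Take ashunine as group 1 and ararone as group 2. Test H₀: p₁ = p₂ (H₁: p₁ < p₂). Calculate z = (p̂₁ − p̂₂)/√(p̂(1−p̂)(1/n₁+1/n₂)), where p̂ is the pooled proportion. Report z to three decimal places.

p̂₁ = 422/797 = 0.529486, p̂₂ = 330/652 = 0.506135.
Pooled p̂ = (422+330)/(797+652) = 752/1449 = 0.518979.
SE = √(p̂(1−p̂)(1/n₁+1/n₂)) = √(0.518979·0.481021·0.00278845) = √(0.000696108) = 0.026384.
z = (0.529486 − 0.506135)/0.026384 = 0.023351/0.026384 = 0.885.
p-value = P(Z < 0.885) ≈ 0.8119.

z = 0.885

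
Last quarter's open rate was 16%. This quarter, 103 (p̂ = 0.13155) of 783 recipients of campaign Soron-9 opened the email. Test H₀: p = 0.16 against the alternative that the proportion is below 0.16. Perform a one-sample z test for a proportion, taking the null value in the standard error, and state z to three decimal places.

z = -2.172

p̂ = 103/783 = 0.13155.
SE = √(p₀(1−p₀)/n) = √(0.1344/783) = 0.01310.
z = (0.13155 − 0.16)/0.01310 = -0.02845/0.01310 = -2.172.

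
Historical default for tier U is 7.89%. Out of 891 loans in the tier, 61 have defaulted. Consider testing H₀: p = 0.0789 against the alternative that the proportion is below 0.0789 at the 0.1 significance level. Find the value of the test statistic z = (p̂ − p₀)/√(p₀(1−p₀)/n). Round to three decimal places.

z = -1.156

p̂ = 61/891 = 0.06846.
Under H₀, SE = √(0.0789·0.9211/891) = √(8.15654e-05) = 0.00903.
z = (0.06846 − 0.0789)/0.00903 = -0.01044/0.00903 = -1.156.
p-value = P(Z < -1.156) ≈ 0.1239, so at α = 0.1 we fail to reject H₀.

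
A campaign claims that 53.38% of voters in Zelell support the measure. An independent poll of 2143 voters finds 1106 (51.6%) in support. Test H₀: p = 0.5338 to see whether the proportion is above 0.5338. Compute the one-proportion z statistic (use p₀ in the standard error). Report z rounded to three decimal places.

p̂ = 1106/2143 = 0.516099.
Under H₀, SE = √(0.5338·0.4662/2143) = √(0.000116126) = 0.010776.
z = (0.516099 − 0.5338)/0.010776 = -0.017701/0.010776 = -1.643.
p-value = P(Z > -1.643) ≈ 0.9498.

z = -1.643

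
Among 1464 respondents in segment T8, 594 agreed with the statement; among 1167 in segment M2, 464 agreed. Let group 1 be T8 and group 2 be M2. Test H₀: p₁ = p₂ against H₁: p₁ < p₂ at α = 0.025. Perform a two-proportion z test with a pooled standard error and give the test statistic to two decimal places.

z = 0.42

p̂₁ = 594/1464 = 0.4057, p̂₂ = 464/1167 = 0.3976.
Pooled p̂ = (594+464)/(1464+1167) = 1058/2631 = 0.4021.
SE = √(p̂(1−p̂)(1/n₁+1/n₂)) = √(0.4021·0.5979·0.00153996) = √(0.000370239) = 0.0192.
z = (0.4057 − 0.3976)/0.0192 = 0.0081/0.0192 = 0.42.
p-value = P(Z < 0.423) ≈ 0.6638; since p > α = 0.025, fail to reject H₀.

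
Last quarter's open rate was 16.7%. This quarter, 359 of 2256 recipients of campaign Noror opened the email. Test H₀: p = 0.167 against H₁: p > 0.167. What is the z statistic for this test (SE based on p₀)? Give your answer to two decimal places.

z = -1.00

p̂ = 359/2256 ≈ 0.1591.
SE = √(p₀(1−p₀)/n) = √(0.13911/2256) = 0.0079.
z = (0.1591 − 0.167)/0.0079 = -0.0079/0.0079 = -1.00.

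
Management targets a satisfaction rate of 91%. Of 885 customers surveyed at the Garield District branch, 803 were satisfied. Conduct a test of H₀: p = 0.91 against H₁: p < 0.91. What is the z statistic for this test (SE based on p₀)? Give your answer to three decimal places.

z = -0.276

p̂ = 803/885 ≈ 0.907345.
Under H₀, SE = √(0.91·0.09/885) = √(9.25424e-05) = 0.009620.
z = (0.907345 − 0.91)/0.009620 = -0.002655/0.009620 = -0.276.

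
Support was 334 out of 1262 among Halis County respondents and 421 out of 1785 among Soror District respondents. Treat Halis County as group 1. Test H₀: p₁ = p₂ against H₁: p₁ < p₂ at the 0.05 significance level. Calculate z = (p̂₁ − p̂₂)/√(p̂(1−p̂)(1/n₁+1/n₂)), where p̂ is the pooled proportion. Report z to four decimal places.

z = 1.8141

p̂₁ = 334/1262 = 0.264659, p̂₂ = 421/1785 = 0.235854.
Pooled p̂ = (334+421)/(1262+1785) = 755/3047 = 0.247785.
SE = √(p̂(1−p̂)(1/n₁+1/n₂)) = √(0.247785·0.752215·0.00135262) = √(0.000252111) = 0.015878.
z = (0.264659 − 0.235854)/0.015878 = 0.028805/0.015878 = 1.8141.
p-value = P(Z < 1.814) ≈ 0.9652; since p > α = 0.05, fail to reject H₀.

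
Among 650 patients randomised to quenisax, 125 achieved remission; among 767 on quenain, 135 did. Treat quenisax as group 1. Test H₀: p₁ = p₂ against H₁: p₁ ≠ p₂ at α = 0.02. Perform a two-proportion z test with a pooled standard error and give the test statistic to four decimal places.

z = 0.7898

p̂₁ = 125/650 ≈ 0.192308, p̂₂ = 135/767 ≈ 0.176010.
Pooled p̂ = (125+135)/(650+767) = 260/1417 = 0.183486.
SE = √(p̂(1−p̂)(1/n₁+1/n₂)) = √(0.183486·0.816514·0.00284224) = √(0.000425822) = 0.020635.
z = (0.192308 − 0.176010)/0.020635 = 0.016298/0.020635 = 0.7898.
p-value = 2·P(Z > 0.790) ≈ 0.4297; since p > α = 0.02, fail to reject H₀.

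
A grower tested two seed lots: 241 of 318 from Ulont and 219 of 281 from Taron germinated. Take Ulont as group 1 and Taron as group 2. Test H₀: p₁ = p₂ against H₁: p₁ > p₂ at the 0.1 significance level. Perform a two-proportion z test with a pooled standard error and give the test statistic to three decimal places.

p̂₁ = 241/318 ≈ 0.75786, p̂₂ = 219/281 ≈ 0.77936.
Pooled p̂ = (241+219)/(318+281) = 460/599 = 0.76795.
SE = √(p̂(1−p̂)(1/n₁+1/n₂)) = √(0.76795·0.23205·0.00670337) = √(0.00119457) = 0.03456.
z = (0.75786 − 0.77936)/0.03456 = -0.02150/0.03456 = -0.622.
p-value = P(Z > -0.622) ≈ 0.7330. With α = 0.1, fail to reject H₀.

z = -0.622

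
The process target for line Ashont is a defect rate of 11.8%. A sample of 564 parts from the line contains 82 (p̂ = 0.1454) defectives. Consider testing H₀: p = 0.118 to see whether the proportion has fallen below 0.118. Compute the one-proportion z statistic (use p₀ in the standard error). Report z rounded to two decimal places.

p̂ = 82/564 ≈ 0.14539.
SE = √(p₀(1−p₀)/n) = √(0.10408/564) = 0.01358.
z = (0.14539 − 0.118)/0.01358 = 0.02739/0.01358 = 2.02.
p-value = P(Z < 2.016) ≈ 0.9781.

z = 2.02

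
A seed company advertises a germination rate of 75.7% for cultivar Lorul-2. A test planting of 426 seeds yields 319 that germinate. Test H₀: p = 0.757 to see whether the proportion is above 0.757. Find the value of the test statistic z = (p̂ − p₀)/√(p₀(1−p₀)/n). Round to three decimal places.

z = -0.393

p̂ = 319/426 = 0.74883.
Standard error under H₀: √(0.757×0.243/426) = 0.02078.
z = (0.74883 − 0.757)/0.02078 = -0.00817/0.02078 = -0.393.
p-value = P(Z > -0.393) ≈ 0.6530.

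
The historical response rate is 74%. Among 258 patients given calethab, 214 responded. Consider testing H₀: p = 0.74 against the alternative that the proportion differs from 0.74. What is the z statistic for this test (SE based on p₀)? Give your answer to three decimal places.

p̂ = 214/258 ≈ 0.82946.
SE = √(p₀(1−p₀)/n) = √(0.1924/258) = 0.02731.
z = (0.82946 − 0.74)/0.02731 = 0.08946/0.02731 = 3.276.

z = 3.276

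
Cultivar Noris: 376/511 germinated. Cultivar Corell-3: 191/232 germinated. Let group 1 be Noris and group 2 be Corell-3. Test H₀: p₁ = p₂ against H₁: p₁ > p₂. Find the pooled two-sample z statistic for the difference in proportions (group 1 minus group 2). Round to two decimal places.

p̂₁ = 376/511 ≈ 0.7358, p̂₂ = 191/232 ≈ 0.8233.
Pooled p̂ = (376+191)/(511+232) = 567/743 = 0.7631.
SE = √(p̂(1−p̂)(1/n₁+1/n₂)) = √(0.7631·0.2369·0.00626729) = √(0.00113292) = 0.0337.
z = (0.7358 − 0.8233)/0.0337 = -0.0875/0.0337 = -2.60.
p-value = P(Z > -2.599) ≈ 0.9953.

z = -2.60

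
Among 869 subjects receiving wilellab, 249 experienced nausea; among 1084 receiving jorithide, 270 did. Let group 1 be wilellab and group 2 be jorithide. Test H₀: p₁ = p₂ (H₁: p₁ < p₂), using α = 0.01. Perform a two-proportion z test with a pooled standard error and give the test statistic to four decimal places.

p̂₁ = 249/869 = 0.286536, p̂₂ = 270/1084 = 0.249077.
Pooled p̂ = (249+270)/(869+1084) = 519/1953 = 0.265745.
SE = √(0.195125 × 0.00207326) = 0.020113.
z = (0.286536 − 0.249077)/0.020113 = 0.037459/0.020113 = 1.8624.
p-value = P(Z < 1.862) ≈ 0.9687, so at α = 0.01 we fail to reject H₀.

z = 1.8624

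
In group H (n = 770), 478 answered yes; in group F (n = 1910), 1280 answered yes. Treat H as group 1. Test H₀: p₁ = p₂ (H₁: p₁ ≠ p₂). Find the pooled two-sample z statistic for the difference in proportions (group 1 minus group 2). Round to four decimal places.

z = -2.4349

p̂₁ = 478/770 = 0.620779, p̂₂ = 1280/1910 = 0.670157.
Pooled p̂ = (478+1280)/(770+1910) = 1758/2680 = 0.655970.
SE = √(0.225673 × 0.00182226) = 0.020279.
z = (0.620779 − 0.670157)/0.020279 = -0.049378/0.020279 = -2.4349.
p-value = 2·P(Z > 2.435) ≈ 0.0149.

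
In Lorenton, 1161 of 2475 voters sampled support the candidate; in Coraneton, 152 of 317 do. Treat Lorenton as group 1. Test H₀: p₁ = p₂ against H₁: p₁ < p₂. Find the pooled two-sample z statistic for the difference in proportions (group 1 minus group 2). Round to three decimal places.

p̂₁ = 1161/2475 ≈ 0.469091, p̂₂ = 152/317 ≈ 0.479495.
Pooled p̂ = (1161+152)/(2475+317) = 1313/2792 = 0.470272.
SE = √(0.249116 × 0.00355861) = 0.029774.
z = (0.469091 − 0.479495)/0.029774 = -0.010404/0.029774 = -0.349.

z = -0.349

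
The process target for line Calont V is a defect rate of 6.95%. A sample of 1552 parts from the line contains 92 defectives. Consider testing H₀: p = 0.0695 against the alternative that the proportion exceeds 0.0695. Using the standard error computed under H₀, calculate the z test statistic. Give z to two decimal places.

z = -1.58

p̂ = 92/1552 = 0.05928.
Standard error under H₀: √(0.0695×0.9305/1552) = 0.00646.
z = (0.05928 − 0.0695)/0.00646 = -0.01022/0.00646 = -1.58.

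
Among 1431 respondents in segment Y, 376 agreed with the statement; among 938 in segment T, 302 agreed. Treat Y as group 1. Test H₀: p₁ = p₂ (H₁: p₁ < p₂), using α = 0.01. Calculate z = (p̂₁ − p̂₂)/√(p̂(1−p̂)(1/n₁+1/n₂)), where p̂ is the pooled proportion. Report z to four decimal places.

p̂₁ = 376/1431 = 0.262753, p̂₂ = 302/938 = 0.321962.
Pooled p̂ = (376+302)/(1431+938) = 678/2369 = 0.286197.
SE = √(0.204288 × 0.00176491) = 0.018988.
z = (0.262753 − 0.321962)/0.018988 = -0.059209/0.018988 = -3.1182.
p-value = P(Z < -3.118) ≈ 0.0009, so at α = 0.01 we reject H₀.

z = -3.1182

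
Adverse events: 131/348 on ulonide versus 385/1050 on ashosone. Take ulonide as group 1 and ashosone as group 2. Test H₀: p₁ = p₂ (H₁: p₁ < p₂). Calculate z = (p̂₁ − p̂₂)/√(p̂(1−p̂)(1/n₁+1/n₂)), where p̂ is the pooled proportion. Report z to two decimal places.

z = 0.33

p̂₁ = 131/348 ≈ 0.3764, p̂₂ = 385/1050 ≈ 0.3667.
Pooled p̂ = (131+385)/(348+1050) = 516/1398 = 0.3691.
SE = √(p̂(1−p̂)(1/n₁+1/n₂)) = √(0.3691·0.6309·0.00382594) = √(0.000890928) = 0.0298.
z = (0.3764 − 0.3667)/0.0298 = 0.0097/0.0298 = 0.33.
p-value = P(Z < 0.327) ≈ 0.6283.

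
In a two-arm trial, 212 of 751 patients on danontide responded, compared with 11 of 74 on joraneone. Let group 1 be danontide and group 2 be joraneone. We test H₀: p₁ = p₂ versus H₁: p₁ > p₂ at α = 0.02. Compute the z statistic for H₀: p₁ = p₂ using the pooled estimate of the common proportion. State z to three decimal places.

p̂₁ = 212/751 ≈ 0.28229, p̂₂ = 11/74 ≈ 0.14865.
Pooled p̂ = (212+11)/(751+74) = 223/825 = 0.27030.
SE = √(0.197239 × 0.0148451) = 0.05411.
z = (0.28229 − 0.14865)/0.05411 = 0.13364/0.05411 = 2.470.
p-value = P(Z > 2.470) ≈ 0.0068, so at α = 0.02 we reject H₀.

z = 2.470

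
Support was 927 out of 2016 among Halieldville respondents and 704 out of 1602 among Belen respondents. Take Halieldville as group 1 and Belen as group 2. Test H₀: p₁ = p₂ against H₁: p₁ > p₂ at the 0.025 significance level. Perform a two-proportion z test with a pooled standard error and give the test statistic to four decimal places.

p̂₁ = 927/2016 = 0.4598214, p̂₂ = 704/1602 = 0.4394507.
Pooled p̂ = (927+704)/(2016+1602) = 1631/3618 = 0.4508015.
SE = √(p̂(1−p̂)(1/n₁+1/n₂)) = √(0.4508015·0.5491985·0.00112025) = √(0.000277351) = 0.0166539.
z = (0.4598214 − 0.4394507)/0.0166539 = 0.0203707/0.0166539 = 1.2232.
p-value = P(Z > 1.223) ≈ 0.1106; since p > α = 0.025, fail to reject H₀.

z = 1.2232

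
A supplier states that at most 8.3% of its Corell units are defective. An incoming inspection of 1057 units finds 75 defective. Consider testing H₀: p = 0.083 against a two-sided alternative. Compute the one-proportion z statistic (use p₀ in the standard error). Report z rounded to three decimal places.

z = -1.419

p̂ = 75/1057 ≈ 0.070956.
SE = √(p₀(1−p₀)/n) = √(0.076111/1057) = 0.008486.
z = (0.070956 − 0.083)/0.008486 = -0.012044/0.008486 = -1.419.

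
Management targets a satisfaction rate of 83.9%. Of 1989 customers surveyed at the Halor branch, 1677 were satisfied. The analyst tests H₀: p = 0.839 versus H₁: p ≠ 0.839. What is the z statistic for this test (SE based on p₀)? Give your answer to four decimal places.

p̂ = 1677/1989 ≈ 0.843137.
SE = √(p₀(1−p₀)/n) = √(0.13508/1989) = 0.008241.
z = (0.843137 − 0.839)/0.008241 = 0.004137/0.008241 = 0.5020.
p-value = 2·P(Z > 0.502) ≈ 0.6156.

z = 0.5020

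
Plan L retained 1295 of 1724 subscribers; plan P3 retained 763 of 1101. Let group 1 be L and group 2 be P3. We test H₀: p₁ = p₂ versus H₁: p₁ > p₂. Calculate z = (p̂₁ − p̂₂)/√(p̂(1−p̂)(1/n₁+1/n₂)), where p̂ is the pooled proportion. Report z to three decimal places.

p̂₁ = 1295/1724 = 0.75116, p̂₂ = 763/1101 = 0.69301.
Pooled p̂ = (1295+763)/(1724+1101) = 2058/2825 = 0.72850.
SE = √(0.19779 × 0.00148831) = 0.01716.
z = (0.75116 − 0.69301)/0.01716 = 0.05815/0.01716 = 3.389.

z = 3.389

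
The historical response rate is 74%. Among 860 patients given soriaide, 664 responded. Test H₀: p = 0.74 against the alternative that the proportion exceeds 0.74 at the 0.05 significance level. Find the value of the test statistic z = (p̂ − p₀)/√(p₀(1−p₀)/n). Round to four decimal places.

z = 2.1456

p̂ = 664/860 ≈ 0.7720930.
Standard error under H₀: √(0.74×0.26/860) = 0.0149573.
z = (0.7720930 − 0.74)/0.0149573 = 0.0320930/0.0149573 = 2.1456.
p-value = P(Z > 2.146) ≈ 0.0160; since p < α = 0.05, reject H₀.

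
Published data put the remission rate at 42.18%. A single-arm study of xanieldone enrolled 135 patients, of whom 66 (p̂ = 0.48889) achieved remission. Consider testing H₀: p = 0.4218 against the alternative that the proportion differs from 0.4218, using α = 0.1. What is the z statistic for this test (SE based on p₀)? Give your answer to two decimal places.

z = 1.58

p̂ = 66/135 ≈ 0.4889.
Under H₀, SE = √(0.4218·0.5782/135) = √(0.00180655) = 0.0425.
z = (0.4889 − 0.4218)/0.0425 = 0.0671/0.0425 = 1.58.
p-value = 2·P(Z > 1.578) ≈ 0.1145. With α = 0.1, fail to reject H₀.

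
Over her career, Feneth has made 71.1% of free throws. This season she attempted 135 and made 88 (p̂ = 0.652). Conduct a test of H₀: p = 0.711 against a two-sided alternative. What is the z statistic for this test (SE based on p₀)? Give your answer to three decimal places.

z = -1.516

p̂ = 88/135 = 0.65185.
SE = √(p₀(1−p₀)/n) = √(0.20548/135) = 0.03901.
z = (0.65185 − 0.711)/0.03901 = -0.05915/0.03901 = -1.516.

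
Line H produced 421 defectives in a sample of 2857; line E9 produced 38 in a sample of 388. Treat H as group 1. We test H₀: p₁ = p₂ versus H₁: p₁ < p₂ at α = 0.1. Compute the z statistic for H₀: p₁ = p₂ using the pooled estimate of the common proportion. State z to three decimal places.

p̂₁ = 421/2857 = 0.147357, p̂₂ = 38/388 = 0.097938.
Pooled p̂ = (421+38)/(2857+388) = 459/3245 = 0.141448.
SE = √(0.121441 × 0.00292734) = 0.018855.
z = (0.147357 − 0.097938)/0.018855 = 0.049419/0.018855 = 2.621.
p-value = P(Z < 2.621) ≈ 0.9956, so at α = 0.1 we fail to reject H₀.

z = 2.621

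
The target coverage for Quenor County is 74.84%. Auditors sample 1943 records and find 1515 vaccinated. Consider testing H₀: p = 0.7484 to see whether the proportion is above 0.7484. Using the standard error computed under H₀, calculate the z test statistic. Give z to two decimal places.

p̂ = 1515/1943 = 0.77972.
SE = √(p₀(1−p₀)/n) = √(0.1883/1943) = 0.00984.
z = (0.77972 − 0.7484)/0.00984 = 0.03132/0.00984 = 3.18.
p-value = P(Z > 3.182) ≈ 0.0007.

z = 3.18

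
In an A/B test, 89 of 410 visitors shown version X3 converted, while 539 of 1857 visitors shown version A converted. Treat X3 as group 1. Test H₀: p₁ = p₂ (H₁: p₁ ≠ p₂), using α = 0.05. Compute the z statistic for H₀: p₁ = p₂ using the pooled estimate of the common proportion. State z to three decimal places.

z = -2.997

p̂₁ = 89/410 = 0.21707, p̂₂ = 539/1857 = 0.29025.
Pooled p̂ = (89+539)/(410+1857) = 628/2267 = 0.27702.
SE = √(p̂(1−p̂)(1/n₁+1/n₂)) = √(0.27702·0.72298·0.00297753) = √(0.000596336) = 0.02442.
z = (0.21707 − 0.29025)/0.02442 = -0.07318/0.02442 = -2.997.
p-value = 2·P(Z > 2.997) ≈ 0.0027, so at α = 0.05 we reject H₀.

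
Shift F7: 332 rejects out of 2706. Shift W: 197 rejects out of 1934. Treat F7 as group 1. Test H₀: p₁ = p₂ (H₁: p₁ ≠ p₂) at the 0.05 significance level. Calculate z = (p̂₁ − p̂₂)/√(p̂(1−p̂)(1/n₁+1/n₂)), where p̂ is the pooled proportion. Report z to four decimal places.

p̂₁ = 332/2706 = 0.1226903, p̂₂ = 197/1934 = 0.1018614.
Pooled p̂ = (332+197)/(2706+1934) = 529/4640 = 0.1140086.
SE = √(0.101011 × 0.000886612) = 0.0094635.
z = (0.1226903 − 0.1018614)/0.0094635 = 0.0208289/0.0094635 = 2.2010.
Two-sided p-value ≈ 2·Φ(−2.201) = 0.0277, so at α = 0.05 we reject H₀.

z = 2.2010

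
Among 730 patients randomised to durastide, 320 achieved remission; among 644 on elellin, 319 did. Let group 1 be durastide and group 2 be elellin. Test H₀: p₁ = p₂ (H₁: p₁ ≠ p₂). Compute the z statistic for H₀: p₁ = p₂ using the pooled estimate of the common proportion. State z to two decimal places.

p̂₁ = 320/730 = 0.4384, p̂₂ = 319/644 = 0.4953.
Pooled p̂ = (320+319)/(730+644) = 639/1374 = 0.4651.
SE = √(0.24878 × 0.00292266) = 0.0270.
z = (0.4384 − 0.4953)/0.0270 = -0.0569/0.0270 = -2.11.

z = -2.11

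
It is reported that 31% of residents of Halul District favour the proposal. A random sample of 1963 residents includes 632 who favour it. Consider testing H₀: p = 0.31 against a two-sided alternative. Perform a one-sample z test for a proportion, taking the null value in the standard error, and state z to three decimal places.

p̂ = 632/1963 = 0.321956.
Standard error under H₀: √(0.31×0.69/1963) = 0.010439.
z = (0.321956 − 0.31)/0.010439 = 0.011956/0.010439 = 1.145.

z = 1.145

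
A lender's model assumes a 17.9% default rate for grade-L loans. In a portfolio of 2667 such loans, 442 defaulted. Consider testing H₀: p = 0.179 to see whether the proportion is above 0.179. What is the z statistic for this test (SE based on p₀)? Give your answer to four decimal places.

p̂ = 442/2667 ≈ 0.165729.
Under H₀, SE = √(0.179·0.821/2667) = √(5.51027e-05) = 0.007423.
z = (0.165729 − 0.179)/0.007423 = -0.013271/0.007423 = -1.7878.

z = -1.7878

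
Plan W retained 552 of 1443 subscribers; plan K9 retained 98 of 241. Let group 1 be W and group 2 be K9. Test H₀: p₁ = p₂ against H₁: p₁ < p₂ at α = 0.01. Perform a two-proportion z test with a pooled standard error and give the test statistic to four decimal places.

z = -0.7115

p̂₁ = 552/1443 = 0.382536, p̂₂ = 98/241 = 0.406639.
Pooled p̂ = (552+98)/(1443+241) = 650/1684 = 0.385986.
SE = √(0.237001 × 0.00484238) = 0.033877.
z = (0.382536 − 0.406639)/0.033877 = -0.024103/0.033877 = -0.7115.
p-value = P(Z < -0.711) ≈ 0.2384. With α = 0.01, fail to reject H₀.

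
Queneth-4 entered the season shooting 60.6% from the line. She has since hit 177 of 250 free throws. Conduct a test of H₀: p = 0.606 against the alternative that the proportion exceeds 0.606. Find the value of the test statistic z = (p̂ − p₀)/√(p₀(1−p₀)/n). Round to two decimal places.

p̂ = 177/250 = 0.7080.
Under H₀, SE = √(0.606·0.394/250) = √(0.000955056) = 0.0309.
z = (0.7080 − 0.606)/0.0309 = 0.1020/0.0309 = 3.30.

z = 3.30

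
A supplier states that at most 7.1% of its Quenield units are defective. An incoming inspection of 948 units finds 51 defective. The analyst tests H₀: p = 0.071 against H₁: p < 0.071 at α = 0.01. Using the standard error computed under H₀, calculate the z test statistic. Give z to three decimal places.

p̂ = 51/948 = 0.05380.
Standard error under H₀: √(0.071×0.929/948) = 0.00834.
z = (0.05380 − 0.071)/0.00834 = -0.01720/0.00834 = -2.062.
p-value = P(Z < -2.062) ≈ 0.0196, so at α = 0.01 we fail to reject H₀.

z = -2.062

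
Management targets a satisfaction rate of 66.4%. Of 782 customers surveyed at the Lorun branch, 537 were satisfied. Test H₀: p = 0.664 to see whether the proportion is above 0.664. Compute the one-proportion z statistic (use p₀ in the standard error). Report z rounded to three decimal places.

p̂ = 537/782 ≈ 0.68670.
SE = √(p₀(1−p₀)/n) = √(0.2231/782) = 0.01689.
z = (0.68670 − 0.664)/0.01689 = 0.02270/0.01689 = 1.344.

z = 1.344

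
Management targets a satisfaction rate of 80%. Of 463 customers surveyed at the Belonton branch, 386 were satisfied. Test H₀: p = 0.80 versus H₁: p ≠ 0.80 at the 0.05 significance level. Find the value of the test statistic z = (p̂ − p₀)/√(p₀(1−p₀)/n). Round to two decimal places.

p̂ = 386/463 = 0.8337.
Standard error under H₀: √(0.8×0.2/463) = 0.0186.
z = (0.8337 − 0.8)/0.0186 = 0.0337/0.0186 = 1.81.
Two-sided p-value ≈ 2·Φ(−1.812) = 0.0699. With α = 0.05, fail to reject H₀.

z = 1.81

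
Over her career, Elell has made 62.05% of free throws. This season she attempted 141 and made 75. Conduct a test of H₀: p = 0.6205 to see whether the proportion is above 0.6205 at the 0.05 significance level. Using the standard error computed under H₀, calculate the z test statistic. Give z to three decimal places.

p̂ = 75/141 = 0.53191.
SE = √(p₀(1−p₀)/n) = √(0.23548/141) = 0.04087.
z = (0.53191 − 0.6205)/0.04087 = -0.08859/0.04087 = -2.168.
p-value = P(Z > -2.168) ≈ 0.9849. With α = 0.05, fail to reject H₀.

z = -2.168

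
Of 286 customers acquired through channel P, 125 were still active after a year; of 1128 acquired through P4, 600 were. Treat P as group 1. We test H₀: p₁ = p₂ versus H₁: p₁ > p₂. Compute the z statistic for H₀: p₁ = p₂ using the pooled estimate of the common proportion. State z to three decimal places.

z = -2.866

p̂₁ = 125/286 = 0.43706, p̂₂ = 600/1128 = 0.53191.
Pooled p̂ = (125+600)/(286+1128) = 725/1414 = 0.51273.
SE = √(p̂(1−p̂)(1/n₁+1/n₂)) = √(0.51273·0.48727·0.00438303) = √(0.00109505) = 0.03309.
z = (0.43706 − 0.53191)/0.03309 = -0.09485/0.03309 = -2.866.
p-value = P(Z > -2.866) ≈ 0.9979.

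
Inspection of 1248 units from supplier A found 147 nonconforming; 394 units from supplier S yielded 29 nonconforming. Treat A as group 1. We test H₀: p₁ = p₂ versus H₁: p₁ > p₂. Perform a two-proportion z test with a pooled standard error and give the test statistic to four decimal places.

p̂₁ = 147/1248 ≈ 0.117788, p̂₂ = 29/394 ≈ 0.073604.
Pooled p̂ = (147+29)/(1248+394) = 176/1642 = 0.107186.
SE = √(p̂(1−p̂)(1/n₁+1/n₂)) = √(0.107186·0.892814·0.00333935) = √(0.000319568) = 0.017876.
z = (0.117788 − 0.073604)/0.017876 = 0.044184/0.017876 = 2.4717.
p-value = P(Z > 2.472) ≈ 0.0067.

z = 2.4717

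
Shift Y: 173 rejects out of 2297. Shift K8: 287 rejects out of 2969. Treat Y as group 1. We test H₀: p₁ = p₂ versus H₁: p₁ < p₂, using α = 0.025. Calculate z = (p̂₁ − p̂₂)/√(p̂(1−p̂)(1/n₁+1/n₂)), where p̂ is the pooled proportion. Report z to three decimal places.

p̂₁ = 173/2297 = 0.075316, p̂₂ = 287/2969 = 0.096666.
Pooled p̂ = (173+287)/(2297+2969) = 460/5266 = 0.087353.
SE = √(0.0797223 × 0.000772164) = 0.007846.
z = (0.075316 − 0.096666)/0.007846 = -0.021350/0.007846 = -2.721.
p-value = P(Z < -2.721) ≈ 0.0033; since p < α = 0.025, reject H₀.

z = -2.721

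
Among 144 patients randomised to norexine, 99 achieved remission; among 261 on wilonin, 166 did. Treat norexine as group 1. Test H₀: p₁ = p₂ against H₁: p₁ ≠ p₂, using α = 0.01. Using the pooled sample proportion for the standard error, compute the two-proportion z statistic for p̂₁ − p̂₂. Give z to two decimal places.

z = 1.04

p̂₁ = 99/144 ≈ 0.6875, p̂₂ = 166/261 ≈ 0.6360.
Pooled p̂ = (99+166)/(144+261) = 265/405 = 0.6543.
SE = √(p̂(1−p̂)(1/n₁+1/n₂)) = √(0.6543·0.3457·0.0107759) = √(0.00243734) = 0.0494.
z = (0.6875 − 0.6360)/0.0494 = 0.0515/0.0494 = 1.04.
Two-sided p-value ≈ 2·Φ(−1.043) = 0.2970, so at α = 0.01 we fail to reject H₀.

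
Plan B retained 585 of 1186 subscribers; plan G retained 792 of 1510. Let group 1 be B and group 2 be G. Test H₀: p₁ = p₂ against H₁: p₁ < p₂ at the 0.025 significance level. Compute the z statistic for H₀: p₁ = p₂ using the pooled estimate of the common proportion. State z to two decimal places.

z = -1.61

p̂₁ = 585/1186 ≈ 0.4933, p̂₂ = 792/1510 ≈ 0.5245.
Pooled p̂ = (585+792)/(1186+1510) = 1377/2696 = 0.5108.
SE = √(0.249884 × 0.00150542) = 0.0194.
z = (0.4933 − 0.5245)/0.0194 = -0.0312/0.0194 = -1.61.
p-value = P(Z < -1.611) ≈ 0.0536. With α = 0.025, fail to reject H₀.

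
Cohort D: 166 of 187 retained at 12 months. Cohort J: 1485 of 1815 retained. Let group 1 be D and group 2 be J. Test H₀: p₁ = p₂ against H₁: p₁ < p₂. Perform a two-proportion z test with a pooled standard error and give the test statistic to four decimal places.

p̂₁ = 166/187 = 0.887701, p̂₂ = 1485/1815 = 0.818182.
Pooled p̂ = (166+1485)/(187+1815) = 1651/2002 = 0.824675.
SE = √(0.144586 × 0.00589856) = 0.029204.
z = (0.887701 − 0.818182)/0.029204 = 0.069519/0.029204 = 2.3805.
p-value = P(Z < 2.380) ≈ 0.9914.

z = 2.3805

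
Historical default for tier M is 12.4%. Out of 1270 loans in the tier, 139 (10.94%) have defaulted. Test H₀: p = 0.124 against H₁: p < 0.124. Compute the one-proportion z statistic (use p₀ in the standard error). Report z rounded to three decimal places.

z = -1.573

p̂ = 139/1270 ≈ 0.10945.
Under H₀, SE = √(0.124·0.876/1270) = √(8.55307e-05) = 0.00925.
z = (0.10945 − 0.124)/0.00925 = -0.01455/0.00925 = -1.573.
p-value = P(Z < -1.573) ≈ 0.0578.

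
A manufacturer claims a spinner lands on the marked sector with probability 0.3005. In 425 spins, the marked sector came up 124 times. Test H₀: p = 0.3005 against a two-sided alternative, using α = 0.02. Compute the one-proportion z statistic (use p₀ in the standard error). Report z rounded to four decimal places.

z = -0.3928

p̂ = 124/425 = 0.291765.
Under H₀, SE = √(0.3005·0.6995/425) = √(0.000494588) = 0.022239.
z = (0.291765 − 0.3005)/0.022239 = -0.008735/0.022239 = -0.3928.
Two-sided p-value ≈ 2·Φ(−0.393) = 0.6945, so at α = 0.02 we fail to reject H₀.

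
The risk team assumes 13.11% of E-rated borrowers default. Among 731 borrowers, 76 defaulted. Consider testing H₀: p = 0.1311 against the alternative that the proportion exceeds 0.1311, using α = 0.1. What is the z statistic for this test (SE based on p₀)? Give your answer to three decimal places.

p̂ = 76/731 = 0.10397.
Under H₀, SE = √(0.1311·0.8689/731) = √(0.000155831) = 0.01248.
z = (0.10397 − 0.1311)/0.01248 = -0.02713/0.01248 = -2.174.
p-value = P(Z > -2.174) ≈ 0.9851; since p > α = 0.1, fail to reject H₀.

z = -2.174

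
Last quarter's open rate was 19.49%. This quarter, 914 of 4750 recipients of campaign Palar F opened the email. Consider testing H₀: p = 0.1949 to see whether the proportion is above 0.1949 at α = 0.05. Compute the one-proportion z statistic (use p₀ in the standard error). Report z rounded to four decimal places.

z = -0.4313

p̂ = 914/4750 ≈ 0.192421.
Standard error under H₀: √(0.1949×0.8051/4750) = 0.005748.
z = (0.192421 − 0.1949)/0.005748 = -0.002479/0.005748 = -0.4313.
p-value = P(Z > -0.431) ≈ 0.6669, so at α = 0.05 we fail to reject H₀.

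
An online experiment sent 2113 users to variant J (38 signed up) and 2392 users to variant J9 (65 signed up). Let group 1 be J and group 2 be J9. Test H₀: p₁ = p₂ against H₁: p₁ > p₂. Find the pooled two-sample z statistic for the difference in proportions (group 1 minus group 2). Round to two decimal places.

p̂₁ = 38/2113 ≈ 0.01798, p̂₂ = 65/2392 ≈ 0.02717.
Pooled p̂ = (38+65)/(2113+2392) = 103/4505 = 0.02286.
SE = √(p̂(1−p̂)(1/n₁+1/n₂)) = √(0.02286·0.97714·0.000891321) = √(1.99128e-05) = 0.00446.
z = (0.01798 − 0.02717)/0.00446 = -0.00919/0.00446 = -2.06.

z = -2.06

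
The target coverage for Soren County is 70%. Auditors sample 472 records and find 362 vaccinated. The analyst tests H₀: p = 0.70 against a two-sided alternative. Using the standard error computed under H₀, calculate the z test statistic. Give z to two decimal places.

z = 3.17

p̂ = 362/472 = 0.7669.
Under H₀, SE = √(0.7·0.3/472) = √(0.000444915) = 0.0211.
z = (0.7669 − 0.7)/0.0211 = 0.0669/0.0211 = 3.17.
p-value = 2·P(Z > 3.174) ≈ 0.0015.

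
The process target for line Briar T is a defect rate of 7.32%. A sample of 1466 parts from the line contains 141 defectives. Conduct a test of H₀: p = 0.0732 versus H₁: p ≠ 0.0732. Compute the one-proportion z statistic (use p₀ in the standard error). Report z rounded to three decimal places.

p̂ = 141/1466 ≈ 0.096180.
Standard error under H₀: √(0.0732×0.9268/1466) = 0.006803.
z = (0.096180 − 0.0732)/0.006803 = 0.022980/0.006803 = 3.378.

z = 3.378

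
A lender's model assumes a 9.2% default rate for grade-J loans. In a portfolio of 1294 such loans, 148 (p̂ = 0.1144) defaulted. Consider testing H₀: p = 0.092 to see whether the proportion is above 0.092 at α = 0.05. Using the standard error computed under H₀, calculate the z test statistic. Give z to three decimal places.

z = 2.785

p̂ = 148/1294 = 0.114374.
Under H₀, SE = √(0.092·0.908/1294) = √(6.45564e-05) = 0.008035.
z = (0.114374 − 0.092)/0.008035 = 0.022374/0.008035 = 2.785.
p-value = P(Z > 2.785) ≈ 0.0027. With α = 0.05, reject H₀.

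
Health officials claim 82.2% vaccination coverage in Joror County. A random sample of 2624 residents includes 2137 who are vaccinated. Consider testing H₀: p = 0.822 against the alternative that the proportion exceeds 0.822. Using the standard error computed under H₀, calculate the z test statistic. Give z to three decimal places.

p̂ = 2137/2624 ≈ 0.814405.
Under H₀, SE = √(0.822·0.178/2624) = √(5.57607e-05) = 0.007467.
z = (0.814405 − 0.822)/0.007467 = -0.007595/0.007467 = -1.017.
p-value = P(Z > -1.017) ≈ 0.8454.

z = -1.017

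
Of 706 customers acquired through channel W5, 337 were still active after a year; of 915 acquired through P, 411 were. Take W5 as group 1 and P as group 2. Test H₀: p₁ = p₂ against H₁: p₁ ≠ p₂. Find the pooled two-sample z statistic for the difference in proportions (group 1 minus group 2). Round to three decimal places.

p̂₁ = 337/706 = 0.47734, p̂₂ = 411/915 = 0.44918.
Pooled p̂ = (337+411)/(706+915) = 748/1621 = 0.46144.
SE = √(p̂(1−p̂)(1/n₁+1/n₂)) = √(0.46144·0.53856·0.00250933) = √(0.000623601) = 0.02497.
z = (0.47734 − 0.44918)/0.02497 = 0.02816/0.02497 = 1.128.

z = 1.128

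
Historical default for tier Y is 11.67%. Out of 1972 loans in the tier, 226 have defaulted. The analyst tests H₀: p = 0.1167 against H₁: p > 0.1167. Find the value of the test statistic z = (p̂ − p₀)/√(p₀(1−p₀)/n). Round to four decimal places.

z = -0.2898

p̂ = 226/1972 ≈ 0.1146045.
Under H₀, SE = √(0.1167·0.8833/1972) = √(5.22724e-05) = 0.0072300.
z = (0.1146045 − 0.1167)/0.0072300 = -0.0020955/0.0072300 = -0.2898.
p-value = P(Z > -0.290) ≈ 0.6140.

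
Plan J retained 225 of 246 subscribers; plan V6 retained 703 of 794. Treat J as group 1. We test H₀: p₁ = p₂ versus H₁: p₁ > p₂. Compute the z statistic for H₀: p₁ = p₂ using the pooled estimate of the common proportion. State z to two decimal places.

z = 1.29

p̂₁ = 225/246 = 0.9146, p̂₂ = 703/794 = 0.8854.
Pooled p̂ = (225+703)/(246+794) = 928/1040 = 0.8923.
SE = √(0.0960947 × 0.00532449) = 0.0226.
z = (0.9146 − 0.8854)/0.0226 = 0.0292/0.0226 = 1.29.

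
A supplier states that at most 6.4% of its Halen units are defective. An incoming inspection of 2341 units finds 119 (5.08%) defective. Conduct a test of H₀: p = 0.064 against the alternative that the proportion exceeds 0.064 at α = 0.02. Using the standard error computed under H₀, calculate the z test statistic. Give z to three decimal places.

p̂ = 119/2341 = 0.05083.
Under H₀, SE = √(0.064·0.936/2341) = √(2.55891e-05) = 0.00506.
z = (0.05083 − 0.064)/0.00506 = -0.01317/0.00506 = -2.603.
p-value = P(Z > -2.603) ≈ 0.9954. With α = 0.02, fail to reject H₀.

z = -2.603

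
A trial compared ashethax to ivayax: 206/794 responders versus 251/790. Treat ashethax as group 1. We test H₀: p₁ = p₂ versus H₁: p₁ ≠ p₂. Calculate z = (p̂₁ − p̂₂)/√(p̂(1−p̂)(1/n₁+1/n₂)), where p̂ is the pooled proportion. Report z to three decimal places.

p̂₁ = 206/794 = 0.259446, p̂₂ = 251/790 = 0.317722.
Pooled p̂ = (206+251)/(794+790) = 457/1584 = 0.288510.
SE = √(0.205272 × 0.00252527) = 0.022768.
z = (0.259446 − 0.317722)/0.022768 = -0.058276/0.022768 = -2.560.

z = -2.560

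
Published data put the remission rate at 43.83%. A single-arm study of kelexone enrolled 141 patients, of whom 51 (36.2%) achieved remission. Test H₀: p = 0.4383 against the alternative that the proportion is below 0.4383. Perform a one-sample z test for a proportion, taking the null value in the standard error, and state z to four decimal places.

p̂ = 51/141 = 0.361702.
Under H₀, SE = √(0.4383·0.5617/141) = √(0.00174605) = 0.041786.
z = (0.361702 − 0.4383)/0.041786 = -0.076598/0.041786 = -1.8331.

z = -1.8331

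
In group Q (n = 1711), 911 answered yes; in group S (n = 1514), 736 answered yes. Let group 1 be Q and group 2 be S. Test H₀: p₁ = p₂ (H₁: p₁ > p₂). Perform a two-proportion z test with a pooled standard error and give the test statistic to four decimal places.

p̂₁ = 911/1711 = 0.532437, p̂₂ = 736/1514 = 0.486129.
Pooled p̂ = (911+736)/(1711+1514) = 1647/3225 = 0.510698.
SE = √(p̂(1−p̂)(1/n₁+1/n₂)) = √(0.510698·0.489302·0.00124496) = √(0.000311096) = 0.017638.
z = (0.532437 − 0.486129)/0.017638 = 0.046308/0.017638 = 2.6255.

z = 2.6255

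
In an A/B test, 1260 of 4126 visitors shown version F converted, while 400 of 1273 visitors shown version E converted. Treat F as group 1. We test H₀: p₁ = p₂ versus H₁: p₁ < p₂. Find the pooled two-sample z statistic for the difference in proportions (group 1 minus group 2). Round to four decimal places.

z = -0.5974

p̂₁ = 1260/4126 ≈ 0.3053805, p̂₂ = 400/1273 ≈ 0.3142184.
Pooled p̂ = (1260+400)/(4126+1273) = 1660/5399 = 0.3074643.
SE = √(p̂(1−p̂)(1/n₁+1/n₂)) = √(0.3074643·0.6925357·0.00102791) = √(0.000218873) = 0.0147944.
z = (0.3053805 − 0.3142184)/0.0147944 = -0.0088379/0.0147944 = -0.5974.
p-value = P(Z < -0.597) ≈ 0.2751.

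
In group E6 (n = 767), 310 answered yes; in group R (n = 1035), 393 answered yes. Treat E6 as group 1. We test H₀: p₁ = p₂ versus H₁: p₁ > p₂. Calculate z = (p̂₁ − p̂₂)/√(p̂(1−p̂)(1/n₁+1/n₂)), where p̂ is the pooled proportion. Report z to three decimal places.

z = 1.053

p̂₁ = 310/767 = 0.404172, p̂₂ = 393/1035 = 0.379710.
Pooled p̂ = (310+393)/(767+1035) = 703/1802 = 0.390122.
SE = √(0.237927 × 0.00226996) = 0.023240.
z = (0.404172 − 0.379710)/0.023240 = 0.024462/0.023240 = 1.053.
p-value = P(Z > 1.053) ≈ 0.1463.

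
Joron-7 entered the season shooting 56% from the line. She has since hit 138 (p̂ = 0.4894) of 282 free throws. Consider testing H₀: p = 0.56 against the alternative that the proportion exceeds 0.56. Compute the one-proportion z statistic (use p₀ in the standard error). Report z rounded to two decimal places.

p̂ = 138/282 ≈ 0.4894.
Under H₀, SE = √(0.56·0.44/282) = √(0.000873759) = 0.0296.
z = (0.4894 − 0.56)/0.0296 = -0.0706/0.0296 = -2.39.
p-value = P(Z > -2.390) ≈ 0.9916.

z = -2.39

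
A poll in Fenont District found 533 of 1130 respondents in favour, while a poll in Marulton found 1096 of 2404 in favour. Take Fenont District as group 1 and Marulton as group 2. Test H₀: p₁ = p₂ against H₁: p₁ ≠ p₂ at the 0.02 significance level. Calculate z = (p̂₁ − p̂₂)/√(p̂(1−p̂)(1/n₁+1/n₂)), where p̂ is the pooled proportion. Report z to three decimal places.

z = 0.877

p̂₁ = 533/1130 = 0.47168, p̂₂ = 1096/2404 = 0.45591.
Pooled p̂ = (533+1096)/(1130+2404) = 1629/3534 = 0.46095.
SE = √(p̂(1−p̂)(1/n₁+1/n₂)) = √(0.46095·0.53905·0.00130093) = √(0.000323249) = 0.01798.
z = (0.47168 − 0.45591)/0.01798 = 0.01577/0.01798 = 0.877.
p-value = 2·P(Z > 0.877) ≈ 0.3803; since p > α = 0.02, fail to reject H₀.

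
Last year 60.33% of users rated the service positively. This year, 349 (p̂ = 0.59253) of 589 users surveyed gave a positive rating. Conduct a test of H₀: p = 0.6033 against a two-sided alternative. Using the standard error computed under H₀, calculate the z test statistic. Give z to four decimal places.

z = -0.5343

p̂ = 349/589 = 0.592530.
Under H₀, SE = √(0.6033·0.3967/589) = √(0.000406331) = 0.020158.
z = (0.592530 − 0.6033)/0.020158 = -0.010770/0.020158 = -0.5343.
p-value = 2·P(Z > 0.534) ≈ 0.5931.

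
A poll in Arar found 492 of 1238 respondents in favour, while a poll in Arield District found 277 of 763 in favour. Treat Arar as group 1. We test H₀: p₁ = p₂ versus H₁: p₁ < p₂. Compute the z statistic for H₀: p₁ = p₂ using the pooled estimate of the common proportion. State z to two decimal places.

p̂₁ = 492/1238 ≈ 0.3974, p̂₂ = 277/763 ≈ 0.3630.
Pooled p̂ = (492+277)/(1238+763) = 769/2001 = 0.3843.
SE = √(0.236615 × 0.00211837) = 0.0224.
z = (0.3974 − 0.3630)/0.0224 = 0.0344/0.0224 = 1.54.

z = 1.54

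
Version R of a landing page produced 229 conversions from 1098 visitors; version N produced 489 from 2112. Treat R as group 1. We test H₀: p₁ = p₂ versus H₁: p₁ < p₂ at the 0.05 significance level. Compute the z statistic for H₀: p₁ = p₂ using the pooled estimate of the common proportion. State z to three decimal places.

z = -1.482

p̂₁ = 229/1098 = 0.20856, p̂₂ = 489/2112 = 0.23153.
Pooled p̂ = (229+489)/(1098+2112) = 718/3210 = 0.22368.
SE = √(0.173645 × 0.00138423) = 0.01550.
z = (0.20856 − 0.23153)/0.01550 = -0.02297/0.01550 = -1.482.
p-value = P(Z < -1.482) ≈ 0.0692. With α = 0.05, fail to reject H₀.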